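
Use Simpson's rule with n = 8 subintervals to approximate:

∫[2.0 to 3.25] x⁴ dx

f(x) = x⁴
a = 2.0, b = 3.25, n = 8
h = (b - a)/n = 0.156250

Simpson's rule: (h/3)[f(x₀) + 4f(x₁) + 2f(x₂) + ... + f(xₙ)]

x_0 = 2.0000, f(x_0) = 16.000000, coefficient = 1
x_1 = 2.1562, f(x_1) = 21.617051, coefficient = 4
x_2 = 2.3125, f(x_2) = 28.597427, coefficient = 2
x_3 = 2.4688, f(x_3) = 37.145692, coefficient = 4
x_4 = 2.6250, f(x_4) = 47.480713, coefficient = 2
x_5 = 2.7812, f(x_5) = 59.835664, coefficient = 4
x_6 = 2.9375, f(x_6) = 74.458023, coefficient = 2
x_7 = 3.0938, f(x_7) = 91.609574, coefficient = 4
x_8 = 3.2500, f(x_8) = 111.566406, coefficient = 1

I ≈ (0.156250/3) × 1269.470657 = 66.118263
Exact value: 66.118164
Error: 0.000099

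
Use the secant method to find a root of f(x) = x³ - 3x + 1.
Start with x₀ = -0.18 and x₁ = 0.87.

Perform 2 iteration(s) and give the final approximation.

f(x) = x³ - 3x + 1
x₀ = -0.18, x₁ = 0.87

Secant formula: x_{n+1} = x_n - f(x_n)(x_n - x_{n-1})/(f(x_n) - f(x_{n-1}))

Iteration 1:
  f(-0.180000) = 1.534168
  f(0.870000) = -0.951497
  x_2 = 0.870000 - (-0.951497)×(0.870000 - (-0.180000))/(-0.951497 - 1.534168)
       = 0.468067
Iteration 2:
  f(0.870000) = -0.951497
  f(0.468067) = -0.301653
  x_3 = 0.468067 - (-0.301653)×(0.468067 - 0.870000)/(-0.301653 - (-0.951497))
       = 0.281492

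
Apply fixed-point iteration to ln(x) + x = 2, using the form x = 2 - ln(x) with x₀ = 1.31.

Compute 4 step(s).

Equation: ln(x) + x = 2
Fixed-point form: x = 2 - ln(x)
x₀ = 1.31

x_1 = g(1.310000) = 1.729973
x_2 = g(1.729973) = 1.451894
x_3 = g(1.451894) = 1.627131
x_4 = g(1.627131) = 1.513182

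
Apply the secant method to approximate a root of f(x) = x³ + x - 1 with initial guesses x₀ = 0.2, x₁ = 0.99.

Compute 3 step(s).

f(x) = x³ + x - 1
x₀ = 0.2, x₁ = 0.99

Secant formula: x_{n+1} = x_n - f(x_n)(x_n - x_{n-1})/(f(x_n) - f(x_{n-1}))

Iteration 1:
  f(0.200000) = -0.792000
  f(0.990000) = 0.960299
  x_2 = 0.990000 - 0.960299×(0.990000 - 0.200000)/(0.960299 - (-0.792000))
       = 0.557062
Iteration 2:
  f(0.990000) = 0.960299
  f(0.557062) = -0.270071
  x_3 = 0.557062 - (-0.270071)×(0.557062 - 0.990000)/(-0.270071 - 0.960299)
       = 0.652094
Iteration 3:
  f(0.557062) = -0.270071
  f(0.652094) = -0.070619
  x_4 = 0.652094 - (-0.070619)×(0.652094 - 0.557062)/(-0.070619 - (-0.270071))
       = 0.685741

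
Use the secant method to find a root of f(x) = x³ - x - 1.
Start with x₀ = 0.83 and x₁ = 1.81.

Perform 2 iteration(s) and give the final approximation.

f(x) = x³ - x - 1
x₀ = 0.83, x₁ = 1.81

Secant formula: x_{n+1} = x_n - f(x_n)(x_n - x_{n-1})/(f(x_n) - f(x_{n-1}))

Iteration 1:
  f(0.830000) = -1.258213
  f(1.810000) = 3.119741
  x_2 = 1.810000 - 3.119741×(1.810000 - 0.830000)/(3.119741 - (-1.258213))
       = 1.111650
Iteration 2:
  f(1.810000) = 3.119741
  f(1.111650) = -0.737912
  x_3 = 1.111650 - (-0.737912)×(1.111650 - 1.810000)/(-0.737912 - 3.119741)
       = 1.245234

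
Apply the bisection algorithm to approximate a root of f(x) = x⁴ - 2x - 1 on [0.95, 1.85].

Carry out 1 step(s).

f(x) = x⁴ - 2x - 1
Initial interval: [0.95, 1.85]

Iteration 1:
  c_1 = (0.950000 + 1.850000)/2 = 1.400000
  f(c_1) = f(1.400000) = 0.041600
  f(a) × f(c) < 0, new interval: [0.950000, 1.400000]

After 1 iteration(s), the approximation is c_1 = 1.400000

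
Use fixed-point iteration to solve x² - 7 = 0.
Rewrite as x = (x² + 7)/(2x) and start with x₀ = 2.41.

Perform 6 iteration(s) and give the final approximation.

Equation: x² - 7 = 0
Fixed-point form: x = (x² + 7)/(2x)
x₀ = 2.41

x_1 = g(2.410000) = 2.657282
x_2 = g(2.657282) = 2.645776
x_3 = g(2.645776) = 2.645751
x_4 = g(2.645751) = 2.645751
x_5 = g(2.645751) = 2.645751
x_6 = g(2.645751) = 2.645751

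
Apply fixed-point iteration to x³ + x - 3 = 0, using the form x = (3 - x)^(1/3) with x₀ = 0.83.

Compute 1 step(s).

Equation: x³ + x - 3 = 0
Fixed-point form: x = (3 - x)^(1/3)
x₀ = 0.83

x_1 = g(0.830000) = 1.294653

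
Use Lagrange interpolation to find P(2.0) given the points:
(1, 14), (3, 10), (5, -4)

Lagrange interpolation formula:
P(x) = Σ yᵢ × Lᵢ(x)
where Lᵢ(x) = Π_{j≠i} (x - xⱼ)/(xᵢ - xⱼ)

L_0(2.0) = (2.0 - 3)/(1 - 3) × (2.0 - 5)/(1 - 5) = 0.375000
L_1(2.0) = (2.0 - 1)/(3 - 1) × (2.0 - 5)/(3 - 5) = 0.750000
L_2(2.0) = (2.0 - 1)/(5 - 1) × (2.0 - 3)/(5 - 3) = -0.125000

P(2.0) = 14×L_0(2.0) + 10×L_1(2.0) + (-4)×L_2(2.0)
P(2.0) = 13.250000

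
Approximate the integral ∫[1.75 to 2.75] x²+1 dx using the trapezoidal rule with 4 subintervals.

f(x) = x²+1
a = 1.75, b = 2.75, n = 4
h = (b - a)/n = 0.250000

Trapezoidal rule: (h/2)[f(x₀) + 2f(x₁) + 2f(x₂) + ... + f(xₙ)]

x_0 = 1.7500, f(x_0) = 4.062500, coefficient = 1
x_1 = 2.0000, f(x_1) = 5.000000, coefficient = 2
x_2 = 2.2500, f(x_2) = 6.062500, coefficient = 2
x_3 = 2.5000, f(x_3) = 7.250000, coefficient = 2
x_4 = 2.7500, f(x_4) = 8.562500, coefficient = 1

I ≈ (0.250000/2) × 49.250000 = 6.156250
Exact value: 6.145833
Error: 0.010417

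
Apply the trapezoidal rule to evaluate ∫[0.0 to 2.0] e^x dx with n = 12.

f(x) = e^x
a = 0.0, b = 2.0, n = 12
h = (b - a)/n = 0.166667

Trapezoidal rule: (h/2)[f(x₀) + 2f(x₁) + 2f(x₂) + ... + f(xₙ)]

x_0 = 0.0000, f(x_0) = 1.000000, coefficient = 1
x_1 = 0.1667, f(x_1) = 1.181360, coefficient = 2
x_2 = 0.3333, f(x_2) = 1.395612, coefficient = 2
x_3 = 0.5000, f(x_3) = 1.648721, coefficient = 2
x_4 = 0.6667, f(x_4) = 1.947734, coefficient = 2
x_5 = 0.8333, f(x_5) = 2.300976, coefficient = 2
x_6 = 1.0000, f(x_6) = 2.718282, coefficient = 2
x_7 = 1.1667, f(x_7) = 3.211271, coefficient = 2
x_8 = 1.3333, f(x_8) = 3.793668, coefficient = 2
x_9 = 1.5000, f(x_9) = 4.481689, coefficient = 2
x_10 = 1.6667, f(x_10) = 5.294490, coefficient = 2
x_11 = 1.8333, f(x_11) = 6.254701, coefficient = 2
x_12 = 2.0000, f(x_12) = 7.389056, coefficient = 1

I ≈ (0.166667/2) × 76.846065 = 6.403839
Exact value: 6.389056
Error: 0.014783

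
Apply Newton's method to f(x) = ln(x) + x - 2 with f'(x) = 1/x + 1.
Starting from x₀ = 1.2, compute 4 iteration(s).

f(x) = ln(x) + x - 2
f'(x) = 1/x + 1
x₀ = 1.2

Newton-Raphson formula: x_{n+1} = x_n - f(x_n)/f'(x_n)

Iteration 1:
  f(1.200000) = -0.617678
  f'(1.200000) = 1.833333
  x_1 = 1.200000 - (-0.617678)/1.833333 = 1.536916
Iteration 2:
  f(1.536916) = -0.033307
  f'(1.536916) = 1.650654
  x_2 = 1.536916 - (-0.033307)/1.650654 = 1.557094
Iteration 3:
  f(1.557094) = -0.000085
  f'(1.557094) = 1.642222
  x_3 = 1.557094 - (-0.000085)/1.642222 = 1.557146
Iteration 4:
  f(1.557146) = 0.000000
  f'(1.557146) = 1.642201
  x_4 = 1.557146 - 0.000000/1.642201 = 1.557146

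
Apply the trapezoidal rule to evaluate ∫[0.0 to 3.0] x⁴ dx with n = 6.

f(x) = x⁴
a = 0.0, b = 3.0, n = 6
h = (b - a)/n = 0.500000

Trapezoidal rule: (h/2)[f(x₀) + 2f(x₁) + 2f(x₂) + ... + f(xₙ)]

x_0 = 0.0000, f(x_0) = 0.000000, coefficient = 1
x_1 = 0.5000, f(x_1) = 0.062500, coefficient = 2
x_2 = 1.0000, f(x_2) = 1.000000, coefficient = 2
x_3 = 1.5000, f(x_3) = 5.062500, coefficient = 2
x_4 = 2.0000, f(x_4) = 16.000000, coefficient = 2
x_5 = 2.5000, f(x_5) = 39.062500, coefficient = 2
x_6 = 3.0000, f(x_6) = 81.000000, coefficient = 1

I ≈ (0.500000/2) × 203.375000 = 50.843750
Exact value: 48.600000
Error: 2.243750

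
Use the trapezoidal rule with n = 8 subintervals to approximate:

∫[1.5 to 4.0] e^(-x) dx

f(x) = e^(-x)
a = 1.5, b = 4.0, n = 8
h = (b - a)/n = 0.312500

Trapezoidal rule: (h/2)[f(x₀) + 2f(x₁) + 2f(x₂) + ... + f(xₙ)]

x_0 = 1.5000, f(x_0) = 0.223130, coefficient = 1
x_1 = 1.8125, f(x_1) = 0.163246, coefficient = 2
x_2 = 2.1250, f(x_2) = 0.119433, coefficient = 2
x_3 = 2.4375, f(x_3) = 0.087379, coefficient = 2
x_4 = 2.7500, f(x_4) = 0.063928, coefficient = 2
x_5 = 3.0625, f(x_5) = 0.046771, coefficient = 2
x_6 = 3.3750, f(x_6) = 0.034218, coefficient = 2
x_7 = 3.6875, f(x_7) = 0.025035, coefficient = 2
x_8 = 4.0000, f(x_8) = 0.018316, coefficient = 1

I ≈ (0.312500/2) × 1.321463 = 0.206479
Exact value: 0.204815
Error: 0.001664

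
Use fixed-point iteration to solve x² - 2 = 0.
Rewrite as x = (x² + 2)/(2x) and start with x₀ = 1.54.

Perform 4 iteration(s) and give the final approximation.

Equation: x² - 2 = 0
Fixed-point form: x = (x² + 2)/(2x)
x₀ = 1.54

x_1 = g(1.540000) = 1.419351
x_2 = g(1.419351) = 1.414223
x_3 = g(1.414223) = 1.414214
x_4 = g(1.414214) = 1.414214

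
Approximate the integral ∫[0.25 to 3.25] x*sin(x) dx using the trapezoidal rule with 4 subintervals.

f(x) = x*sin(x)
a = 0.25, b = 3.25, n = 4
h = (b - a)/n = 0.750000

Trapezoidal rule: (h/2)[f(x₀) + 2f(x₁) + 2f(x₂) + ... + f(xₙ)]

x_0 = 0.2500, f(x_0) = 0.061851, coefficient = 1
x_1 = 1.0000, f(x_1) = 0.841471, coefficient = 2
x_2 = 1.7500, f(x_2) = 1.721975, coefficient = 2
x_3 = 2.5000, f(x_3) = 1.496180, coefficient = 2
x_4 = 3.2500, f(x_4) = -0.351634, coefficient = 1

I ≈ (0.750000/2) × 7.829470 = 2.936051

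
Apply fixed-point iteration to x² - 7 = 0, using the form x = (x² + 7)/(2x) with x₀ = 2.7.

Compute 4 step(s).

Equation: x² - 7 = 0
Fixed-point form: x = (x² + 7)/(2x)
x₀ = 2.7

x_1 = g(2.700000) = 2.646296
x_2 = g(2.646296) = 2.645751
x_3 = g(2.645751) = 2.645751
x_4 = g(2.645751) = 2.645751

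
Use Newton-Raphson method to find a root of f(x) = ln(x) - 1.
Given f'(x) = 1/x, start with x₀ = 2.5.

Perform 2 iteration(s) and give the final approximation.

f(x) = ln(x) - 1
f'(x) = 1/x
x₀ = 2.5

Newton-Raphson formula: x_{n+1} = x_n - f(x_n)/f'(x_n)

Iteration 1:
  f(2.500000) = -0.083709
  f'(2.500000) = 0.400000
  x_1 = 2.500000 - (-0.083709)/0.400000 = 2.709273
Iteration 2:
  f(2.709273) = -0.003320
  f'(2.709273) = 0.369103
  x_2 = 2.709273 - (-0.003320)/0.369103 = 2.718267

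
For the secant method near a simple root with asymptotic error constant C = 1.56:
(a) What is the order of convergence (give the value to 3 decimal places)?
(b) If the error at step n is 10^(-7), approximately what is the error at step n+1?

(a) Secant method has superlinear convergence with order φ = (1+√5)/2 ≈ 1.618.
    This means |e_{n+1}| ≈ C|e_n|^1.618.

(b) With |e_n| = 10^(-7) and C = 1.56:
    |e_{n+1}| ≈ 1.56 × (10^(-7))^1.618 = 1.56 × 10^(-11.33)

(a) ≈ 1.618 (golden ratio); (b) |e_{n+1}| ≈ 7.360e-12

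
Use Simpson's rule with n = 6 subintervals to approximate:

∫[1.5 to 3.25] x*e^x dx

f(x) = x*e^x
a = 1.5, b = 3.25, n = 6
h = (b - a)/n = 0.291667

Simpson's rule: (h/3)[f(x₀) + 4f(x₁) + 2f(x₂) + ... + f(xₙ)]

x_0 = 1.5000, f(x_0) = 6.722534, coefficient = 1
x_1 = 1.7917, f(x_1) = 10.749002, coefficient = 4
x_2 = 2.0833, f(x_2) = 16.731656, coefficient = 2
x_3 = 2.3750, f(x_3) = 25.533656, coefficient = 4
x_4 = 2.6667, f(x_4) = 38.378443, coefficient = 2
x_5 = 2.9583, f(x_5) = 56.994763, coefficient = 4
x_6 = 3.2500, f(x_6) = 83.818605, coefficient = 1

I ≈ (0.291667/3) × 573.871022 = 55.793016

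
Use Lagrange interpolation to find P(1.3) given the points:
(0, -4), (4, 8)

Lagrange interpolation formula:
P(x) = Σ yᵢ × Lᵢ(x)
where Lᵢ(x) = Π_{j≠i} (x - xⱼ)/(xᵢ - xⱼ)

L_0(1.3) = (1.3 - 4)/(0 - 4) = 0.675000
L_1(1.3) = (1.3 - 0)/(4 - 0) = 0.325000

P(1.3) = (-4)×L_0(1.3) + 8×L_1(1.3)
P(1.3) = -0.100000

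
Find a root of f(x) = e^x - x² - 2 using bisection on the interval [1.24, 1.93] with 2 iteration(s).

f(x) = e^x - x² - 2
Initial interval: [1.24, 1.93]

Iteration 1:
  c_1 = (1.240000 + 1.930000)/2 = 1.585000
  f(c_1) = f(1.585000) = 0.367066
  f(a) × f(c) < 0, new interval: [1.240000, 1.585000]
Iteration 2:
  c_2 = (1.240000 + 1.585000)/2 = 1.412500
  f(c_2) = f(1.412500) = 0.111052
  f(a) × f(c) < 0, new interval: [1.240000, 1.412500]

After 2 iteration(s), the approximation is c_2 = 1.412500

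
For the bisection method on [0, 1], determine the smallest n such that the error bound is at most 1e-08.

We need (b-a)/2^n ≤ 1e-08
(1 - 0)/2^n ≤ 1e-08
1/2^n ≤ 1e-08
2^n ≥ 100000000
n ≥ log₂(100000000) = 26.58
n ≥ 27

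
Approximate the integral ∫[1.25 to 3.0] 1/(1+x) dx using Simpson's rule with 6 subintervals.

f(x) = 1/(1+x)
a = 1.25, b = 3.0, n = 6
h = (b - a)/n = 0.291667

Simpson's rule: (h/3)[f(x₀) + 4f(x₁) + 2f(x₂) + ... + f(xₙ)]

x_0 = 1.2500, f(x_0) = 0.444444, coefficient = 1
x_1 = 1.5417, f(x_1) = 0.393443, coefficient = 4
x_2 = 1.8333, f(x_2) = 0.352941, coefficient = 2
x_3 = 2.1250, f(x_3) = 0.320000, coefficient = 4
x_4 = 2.4167, f(x_4) = 0.292683, coefficient = 2
x_5 = 2.7083, f(x_5) = 0.269663, coefficient = 4
x_6 = 3.0000, f(x_6) = 0.250000, coefficient = 1

I ≈ (0.291667/3) × 5.918115 = 0.575372
Exact value: 0.575364
Error: 0.000008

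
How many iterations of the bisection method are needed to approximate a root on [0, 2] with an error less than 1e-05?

We need (b-a)/2^n ≤ 1e-05
(2 - 0)/2^n ≤ 1e-05
2/2^n ≤ 1e-05
2^n ≥ 200000
n ≥ log₂(200000) = 17.61
n ≥ 18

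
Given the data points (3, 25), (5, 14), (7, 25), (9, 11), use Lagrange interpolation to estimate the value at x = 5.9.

Lagrange interpolation formula:
P(x) = Σ yᵢ × Lᵢ(x)
where Lᵢ(x) = Π_{j≠i} (x - xⱼ)/(xᵢ - xⱼ)

L_0(5.9) = (5.9 - 5)/(3 - 5) × (5.9 - 7)/(3 - 7) × (5.9 - 9)/(3 - 9) = -0.063937
L_1(5.9) = (5.9 - 3)/(5 - 3) × (5.9 - 7)/(5 - 7) × (5.9 - 9)/(5 - 9) = 0.618062
L_2(5.9) = (5.9 - 3)/(7 - 3) × (5.9 - 5)/(7 - 5) × (5.9 - 9)/(7 - 9) = 0.505688
L_3(5.9) = (5.9 - 3)/(9 - 3) × (5.9 - 5)/(9 - 5) × (5.9 - 7)/(9 - 7) = -0.059813

P(5.9) = 25×L_0(5.9) + 14×L_1(5.9) + 25×L_2(5.9) + 11×L_3(5.9)
P(5.9) = 19.038688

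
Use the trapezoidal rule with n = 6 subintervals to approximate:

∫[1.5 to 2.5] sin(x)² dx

f(x) = sin(x)²
a = 1.5, b = 2.5, n = 6
h = (b - a)/n = 0.166667

Trapezoidal rule: (h/2)[f(x₀) + 2f(x₁) + 2f(x₂) + ... + f(xₙ)]

x_0 = 1.5000, f(x_0) = 0.994996, coefficient = 1
x_1 = 1.6667, f(x_1) = 0.990837, coefficient = 2
x_2 = 1.8333, f(x_2) = 0.932643, coefficient = 2
x_3 = 2.0000, f(x_3) = 0.826822, coefficient = 2
x_4 = 2.1667, f(x_4) = 0.685022, coefficient = 2
x_5 = 2.3333, f(x_5) = 0.522853, coefficient = 2
x_6 = 2.5000, f(x_6) = 0.358169, coefficient = 1

I ≈ (0.166667/2) × 9.269519 = 0.772460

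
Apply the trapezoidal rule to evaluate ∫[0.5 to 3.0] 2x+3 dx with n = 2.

f(x) = 2x+3
a = 0.5, b = 3.0, n = 2
h = (b - a)/n = 1.250000

Trapezoidal rule: (h/2)[f(x₀) + 2f(x₁) + 2f(x₂) + ... + f(xₙ)]

x_0 = 0.5000, f(x_0) = 4.000000, coefficient = 1
x_1 = 1.7500, f(x_1) = 6.500000, coefficient = 2
x_2 = 3.0000, f(x_2) = 9.000000, coefficient = 1

I ≈ (1.250000/2) × 26.000000 = 16.250000
Exact value: 16.250000
Error: 0.000000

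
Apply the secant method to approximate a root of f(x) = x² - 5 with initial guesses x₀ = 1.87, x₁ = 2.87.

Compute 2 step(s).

f(x) = x² - 5
x₀ = 1.87, x₁ = 2.87

Secant formula: x_{n+1} = x_n - f(x_n)(x_n - x_{n-1})/(f(x_n) - f(x_{n-1}))

Iteration 1:
  f(1.870000) = -1.503100
  f(2.870000) = 3.236900
  x_2 = 2.870000 - 3.236900×(2.870000 - 1.870000)/(3.236900 - (-1.503100))
       = 2.187110
Iteration 2:
  f(2.870000) = 3.236900
  f(2.187110) = -0.216551
  x_3 = 2.187110 - (-0.216551)×(2.187110 - 2.870000)/(-0.216551 - 3.236900)
       = 2.229931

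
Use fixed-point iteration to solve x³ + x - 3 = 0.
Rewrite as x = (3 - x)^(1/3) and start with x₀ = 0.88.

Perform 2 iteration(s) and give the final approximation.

Equation: x³ + x - 3 = 0
Fixed-point form: x = (3 - x)^(1/3)
x₀ = 0.88

x_1 = g(0.880000) = 1.284632
x_2 = g(1.284632) = 1.197069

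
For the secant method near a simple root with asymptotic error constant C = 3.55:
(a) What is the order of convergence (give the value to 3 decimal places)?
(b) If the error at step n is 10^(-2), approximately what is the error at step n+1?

(a) Secant method has superlinear convergence with order φ = (1+√5)/2 ≈ 1.618.
    This means |e_{n+1}| ≈ C|e_n|^1.618.

(b) With |e_n| = 10^(-2) and C = 3.55:
    |e_{n+1}| ≈ 3.55 × (10^(-2))^1.618 = 3.55 × 10^(-3.24)

(a) ≈ 1.618 (golden ratio); (b) |e_{n+1}| ≈ 2.061e-03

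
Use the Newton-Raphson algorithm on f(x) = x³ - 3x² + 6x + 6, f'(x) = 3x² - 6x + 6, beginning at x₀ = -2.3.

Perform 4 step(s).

f(x) = x³ - 3x² + 6x + 6
f'(x) = 3x² - 6x + 6
x₀ = -2.3

Newton-Raphson formula: x_{n+1} = x_n - f(x_n)/f'(x_n)

Iteration 1:
  f(-2.300000) = -35.837000
  f'(-2.300000) = 35.670000
  x_1 = -2.300000 - (-35.837000)/35.670000 = -1.295318
Iteration 2:
  f(-1.295318) = -8.978805
  f'(-1.295318) = 18.805457
  x_2 = -1.295318 - (-8.978805)/18.805457 = -0.817861
Iteration 3:
  f(-0.817861) = -1.460917
  f'(-0.817861) = 12.913853
  x_3 = -0.817861 - (-1.460917)/12.913853 = -0.704733
Iteration 4:
  f(-0.704733) = -0.068347
  f'(-0.704733) = 11.718342
  x_4 = -0.704733 - (-0.068347)/11.718342 = -0.698900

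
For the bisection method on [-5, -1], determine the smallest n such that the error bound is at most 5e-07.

We need (b-a)/2^n ≤ 5e-07
(-1 - (-5))/2^n ≤ 5e-07
4/2^n ≤ 5e-07
2^n ≥ 8000000
n ≥ log₂(8000000) = 22.93
n ≥ 23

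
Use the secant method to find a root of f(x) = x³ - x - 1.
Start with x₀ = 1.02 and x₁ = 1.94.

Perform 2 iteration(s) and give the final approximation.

f(x) = x³ - x - 1
x₀ = 1.02, x₁ = 1.94

Secant formula: x_{n+1} = x_n - f(x_n)(x_n - x_{n-1})/(f(x_n) - f(x_{n-1}))

Iteration 1:
  f(1.020000) = -0.958792
  f(1.940000) = 4.361384
  x_2 = 1.940000 - 4.361384×(1.940000 - 1.020000)/(4.361384 - (-0.958792))
       = 1.185801
Iteration 2:
  f(1.940000) = 4.361384
  f(1.185801) = -0.518419
  x_3 = 1.185801 - (-0.518419)×(1.185801 - 1.940000)/(-0.518419 - 4.361384)
       = 1.265925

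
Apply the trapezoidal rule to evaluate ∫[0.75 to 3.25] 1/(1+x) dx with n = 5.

f(x) = 1/(1+x)
a = 0.75, b = 3.25, n = 5
h = (b - a)/n = 0.500000

Trapezoidal rule: (h/2)[f(x₀) + 2f(x₁) + 2f(x₂) + ... + f(xₙ)]

x_0 = 0.7500, f(x_0) = 0.571429, coefficient = 1
x_1 = 1.2500, f(x_1) = 0.444444, coefficient = 2
x_2 = 1.7500, f(x_2) = 0.363636, coefficient = 2
x_3 = 2.2500, f(x_3) = 0.307692, coefficient = 2
x_4 = 2.7500, f(x_4) = 0.266667, coefficient = 2
x_5 = 3.2500, f(x_5) = 0.235294, coefficient = 1

I ≈ (0.500000/2) × 3.571602 = 0.892901
Exact value: 0.887303
Error: 0.005597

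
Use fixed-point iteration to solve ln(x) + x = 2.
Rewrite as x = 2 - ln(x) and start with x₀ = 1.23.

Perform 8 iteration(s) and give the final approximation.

Equation: ln(x) + x = 2
Fixed-point form: x = 2 - ln(x)
x₀ = 1.23

x_1 = g(1.230000) = 1.792986
x_2 = g(1.792986) = 1.416118
x_3 = g(1.416118) = 1.652081
x_4 = g(1.652081) = 1.497964
x_5 = g(1.497964) = 1.595893
x_6 = g(1.595893) = 1.532567
x_7 = g(1.532567) = 1.573056
x_8 = g(1.573056) = 1.546980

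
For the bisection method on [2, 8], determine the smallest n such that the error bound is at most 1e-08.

We need (b-a)/2^n ≤ 1e-08
(8 - 2)/2^n ≤ 1e-08
6/2^n ≤ 1e-08
2^n ≥ 600000000
n ≥ log₂(600000000) = 29.16
n ≥ 30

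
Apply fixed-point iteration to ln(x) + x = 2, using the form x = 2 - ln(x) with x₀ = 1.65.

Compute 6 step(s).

Equation: ln(x) + x = 2
Fixed-point form: x = 2 - ln(x)
x₀ = 1.65

x_1 = g(1.650000) = 1.499225
x_2 = g(1.499225) = 1.595052
x_3 = g(1.595052) = 1.533094
x_4 = g(1.533094) = 1.572712
x_5 = g(1.572712) = 1.547198
x_6 = g(1.547198) = 1.563554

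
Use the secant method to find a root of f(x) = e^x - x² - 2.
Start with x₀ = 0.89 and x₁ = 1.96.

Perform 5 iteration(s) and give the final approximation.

f(x) = e^x - x² - 2
x₀ = 0.89, x₁ = 1.96

Secant formula: x_{n+1} = x_n - f(x_n)(x_n - x_{n-1})/(f(x_n) - f(x_{n-1}))

Iteration 1:
  f(0.890000) = -0.356970
  f(1.960000) = 1.257727
  x_2 = 1.960000 - 1.257727×(1.960000 - 0.890000)/(1.257727 - (-0.356970))
       = 1.126551
Iteration 2:
  f(1.960000) = 1.257727
  f(1.126551) = -0.184119
  x_3 = 1.126551 - (-0.184119)×(1.126551 - 1.960000)/(-0.184119 - 1.257727)
       = 1.232980
Iteration 3:
  f(1.126551) = -0.184119
  f(1.232980) = -0.088800
  x_4 = 1.232980 - (-0.088800)×(1.232980 - 1.126551)/(-0.088800 - (-0.184119))
       = 1.332129
Iteration 4:
  f(1.232980) = -0.088800
  f(1.332129) = 0.014534
  x_5 = 1.332129 - 0.014534×(1.332129 - 1.232980)/(0.014534 - (-0.088800))
       = 1.318183
Iteration 5:
  f(1.332129) = 0.014534
  f(1.318183) = -0.000980
  x_6 = 1.318183 - (-0.000980)×(1.318183 - 1.332129)/(-0.000980 - 0.014534)
       = 1.319065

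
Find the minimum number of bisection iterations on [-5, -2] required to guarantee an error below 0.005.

We need (b-a)/2^n ≤ 0.005
(-2 - (-5))/2^n ≤ 0.005
3/2^n ≤ 0.005
2^n ≥ 600
n ≥ log₂(600) = 9.23
n ≥ 10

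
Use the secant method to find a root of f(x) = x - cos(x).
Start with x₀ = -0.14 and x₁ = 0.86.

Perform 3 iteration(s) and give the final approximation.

f(x) = x - cos(x)
x₀ = -0.14, x₁ = 0.86

Secant formula: x_{n+1} = x_n - f(x_n)(x_n - x_{n-1})/(f(x_n) - f(x_{n-1}))

Iteration 1:
  f(-0.140000) = -1.130216
  f(0.860000) = 0.207563
  x_2 = 0.860000 - 0.207563×(0.860000 - (-0.140000))/(0.207563 - (-1.130216))
       = 0.704845
Iteration 2:
  f(0.860000) = 0.207563
  f(0.704845) = -0.056866
  x_3 = 0.704845 - (-0.056866)×(0.704845 - 0.860000)/(-0.056866 - 0.207563)
       = 0.738212
Iteration 3:
  f(0.704845) = -0.056866
  f(0.738212) = -0.001461
  x_4 = 0.738212 - (-0.001461)×(0.738212 - 0.704845)/(-0.001461 - (-0.056866))
       = 0.739092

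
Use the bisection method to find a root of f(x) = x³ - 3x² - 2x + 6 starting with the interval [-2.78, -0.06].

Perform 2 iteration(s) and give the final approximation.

f(x) = x³ - 3x² - 2x + 6
Initial interval: [-2.78, -0.06]

Iteration 1:
  c_1 = (-2.780000 + (-0.060000))/2 = -1.420000
  f(c_1) = f(-1.420000) = -0.072488
  f(a) × f(c) ≥ 0, new interval: [-1.420000, -0.060000]
Iteration 2:
  c_2 = (-1.420000 + (-0.060000))/2 = -0.740000
  f(c_2) = f(-0.740000) = 5.431976
  f(a) × f(c) < 0, new interval: [-1.420000, -0.740000]

After 2 iteration(s), the approximation is c_2 = -0.740000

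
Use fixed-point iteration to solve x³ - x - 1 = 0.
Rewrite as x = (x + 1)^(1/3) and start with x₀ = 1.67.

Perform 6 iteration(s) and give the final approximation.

Equation: x³ - x - 1 = 0
Fixed-point form: x = (x + 1)^(1/3)
x₀ = 1.67

x_1 = g(1.670000) = 1.387300
x_2 = g(1.387300) = 1.336500
x_3 = g(1.336500) = 1.326952
x_4 = g(1.326952) = 1.325142
x_5 = g(1.325142) = 1.324799
x_6 = g(1.324799) = 1.324733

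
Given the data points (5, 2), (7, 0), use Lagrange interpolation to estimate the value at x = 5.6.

Lagrange interpolation formula:
P(x) = Σ yᵢ × Lᵢ(x)
where Lᵢ(x) = Π_{j≠i} (x - xⱼ)/(xᵢ - xⱼ)

L_0(5.6) = (5.6 - 7)/(5 - 7) = 0.700000
L_1(5.6) = (5.6 - 5)/(7 - 5) = 0.300000

P(5.6) = 2×L_0(5.6) + 0×L_1(5.6)
P(5.6) = 1.400000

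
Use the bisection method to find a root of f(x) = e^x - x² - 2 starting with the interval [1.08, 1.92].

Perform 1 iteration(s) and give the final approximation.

f(x) = e^x - x² - 2
Initial interval: [1.08, 1.92]

Iteration 1:
  c_1 = (1.080000 + 1.920000)/2 = 1.500000
  f(c_1) = f(1.500000) = 0.231689
  f(a) × f(c) < 0, new interval: [1.080000, 1.500000]

After 1 iteration(s), the approximation is c_1 = 1.500000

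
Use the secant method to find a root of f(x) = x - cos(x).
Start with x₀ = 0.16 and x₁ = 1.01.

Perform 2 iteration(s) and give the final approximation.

f(x) = x - cos(x)
x₀ = 0.16, x₁ = 1.01

Secant formula: x_{n+1} = x_n - f(x_n)(x_n - x_{n-1})/(f(x_n) - f(x_{n-1}))

Iteration 1:
  f(0.160000) = -0.827227
  f(1.010000) = 0.478139
  x_2 = 1.010000 - 0.478139×(1.010000 - 0.160000)/(0.478139 - (-0.827227))
       = 0.698656
Iteration 2:
  f(1.010000) = 0.478139
  f(0.698656) = -0.067052
  x_3 = 0.698656 - (-0.067052)×(0.698656 - 1.010000)/(-0.067052 - 0.478139)
       = 0.736947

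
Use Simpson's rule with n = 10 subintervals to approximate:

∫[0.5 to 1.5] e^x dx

f(x) = e^x
a = 0.5, b = 1.5, n = 10
h = (b - a)/n = 0.100000

Simpson's rule: (h/3)[f(x₀) + 4f(x₁) + 2f(x₂) + ... + f(xₙ)]

x_0 = 0.5000, f(x_0) = 1.648721, coefficient = 1
x_1 = 0.6000, f(x_1) = 1.822119, coefficient = 4
x_2 = 0.7000, f(x_2) = 2.013753, coefficient = 2
x_3 = 0.8000, f(x_3) = 2.225541, coefficient = 4
x_4 = 0.9000, f(x_4) = 2.459603, coefficient = 2
x_5 = 1.0000, f(x_5) = 2.718282, coefficient = 4
x_6 = 1.1000, f(x_6) = 3.004166, coefficient = 2
x_7 = 1.2000, f(x_7) = 3.320117, coefficient = 4
x_8 = 1.3000, f(x_8) = 3.669297, coefficient = 2
x_9 = 1.4000, f(x_9) = 4.055200, coefficient = 4
x_10 = 1.5000, f(x_10) = 4.481689, coefficient = 1

I ≈ (0.100000/3) × 84.989081 = 2.832969
Exact value: 2.832968
Error: 0.000002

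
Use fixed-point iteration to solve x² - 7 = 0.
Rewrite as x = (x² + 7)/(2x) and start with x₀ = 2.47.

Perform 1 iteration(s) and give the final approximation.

Equation: x² - 7 = 0
Fixed-point form: x = (x² + 7)/(2x)
x₀ = 2.47

x_1 = g(2.470000) = 2.652004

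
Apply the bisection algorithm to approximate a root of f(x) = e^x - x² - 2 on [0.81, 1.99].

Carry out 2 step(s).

f(x) = e^x - x² - 2
Initial interval: [0.81, 1.99]

Iteration 1:
  c_1 = (0.810000 + 1.990000)/2 = 1.400000
  f(c_1) = f(1.400000) = 0.095200
  f(a) × f(c) < 0, new interval: [0.810000, 1.400000]
Iteration 2:
  c_2 = (0.810000 + 1.400000)/2 = 1.105000
  f(c_2) = f(1.105000) = -0.201801
  f(a) × f(c) ≥ 0, new interval: [1.105000, 1.400000]

After 2 iteration(s), the approximation is c_2 = 1.105000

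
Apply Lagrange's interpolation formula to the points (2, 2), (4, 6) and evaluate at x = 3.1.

Lagrange interpolation formula:
P(x) = Σ yᵢ × Lᵢ(x)
where Lᵢ(x) = Π_{j≠i} (x - xⱼ)/(xᵢ - xⱼ)

L_0(3.1) = (3.1 - 4)/(2 - 4) = 0.450000
L_1(3.1) = (3.1 - 2)/(4 - 2) = 0.550000

P(3.1) = 2×L_0(3.1) + 6×L_1(3.1)
P(3.1) = 4.200000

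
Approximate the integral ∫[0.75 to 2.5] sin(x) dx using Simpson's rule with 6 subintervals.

f(x) = sin(x)
a = 0.75, b = 2.5, n = 6
h = (b - a)/n = 0.291667

Simpson's rule: (h/3)[f(x₀) + 4f(x₁) + 2f(x₂) + ... + f(xₙ)]

x_0 = 0.7500, f(x_0) = 0.681639, coefficient = 1
x_1 = 1.0417, f(x_1) = 0.863247, coefficient = 4
x_2 = 1.3333, f(x_2) = 0.971938, coefficient = 2
x_3 = 1.6250, f(x_3) = 0.998531, coefficient = 4
x_4 = 1.9167, f(x_4) = 0.940781, coefficient = 2
x_5 = 2.2083, f(x_5) = 0.803564, coefficient = 4
x_6 = 2.5000, f(x_6) = 0.598472, coefficient = 1

I ≈ (0.291667/3) × 15.766917 = 1.532895
Exact value: 1.532832
Error: 0.000062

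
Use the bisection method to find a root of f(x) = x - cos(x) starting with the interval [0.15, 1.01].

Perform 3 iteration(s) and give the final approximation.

f(x) = x - cos(x)
Initial interval: [0.15, 1.01]

Iteration 1:
  c_1 = (0.150000 + 1.010000)/2 = 0.580000
  f(c_1) = f(0.580000) = -0.256463
  f(a) × f(c) ≥ 0, new interval: [0.580000, 1.010000]
Iteration 2:
  c_2 = (0.580000 + 1.010000)/2 = 0.795000
  f(c_2) = f(0.795000) = 0.094715
  f(a) × f(c) < 0, new interval: [0.580000, 0.795000]
Iteration 3:
  c_3 = (0.580000 + 0.795000)/2 = 0.687500
  f(c_3) = f(0.687500) = -0.085335
  f(a) × f(c) ≥ 0, new interval: [0.687500, 0.795000]

After 3 iteration(s), the approximation is c_3 = 0.687500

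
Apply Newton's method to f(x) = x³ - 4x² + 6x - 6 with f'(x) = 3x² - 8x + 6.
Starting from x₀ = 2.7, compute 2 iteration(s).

f(x) = x³ - 4x² + 6x - 6
f'(x) = 3x² - 8x + 6
x₀ = 2.7

Newton-Raphson formula: x_{n+1} = x_n - f(x_n)/f'(x_n)

Iteration 1:
  f(2.700000) = 0.723000
  f'(2.700000) = 6.270000
  x_1 = 2.700000 - 0.723000/6.270000 = 2.584689
Iteration 2:
  f(2.584689) = 0.052983
  f'(2.584689) = 5.364340
  x_2 = 2.584689 - 0.052983/5.364340 = 2.574812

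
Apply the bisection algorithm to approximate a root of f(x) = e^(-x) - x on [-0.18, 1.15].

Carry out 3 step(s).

f(x) = e^(-x) - x
Initial interval: [-0.18, 1.15]

Iteration 1:
  c_1 = (-0.180000 + 1.150000)/2 = 0.485000
  f(c_1) = f(0.485000) = 0.130697
  f(a) × f(c) ≥ 0, new interval: [0.485000, 1.150000]
Iteration 2:
  c_2 = (0.485000 + 1.150000)/2 = 0.817500
  f(c_2) = f(0.817500) = -0.375966
  f(a) × f(c) < 0, new interval: [0.485000, 0.817500]
Iteration 3:
  c_3 = (0.485000 + 0.817500)/2 = 0.651250
  f(c_3) = f(0.651250) = -0.129856
  f(a) × f(c) < 0, new interval: [0.485000, 0.651250]

After 3 iteration(s), the approximation is c_3 = 0.651250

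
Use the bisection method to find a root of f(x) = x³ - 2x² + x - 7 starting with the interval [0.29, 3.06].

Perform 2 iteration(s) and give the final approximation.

f(x) = x³ - 2x² + x - 7
Initial interval: [0.29, 3.06]

Iteration 1:
  c_1 = (0.290000 + 3.060000)/2 = 1.675000
  f(c_1) = f(1.675000) = -6.236828
  f(a) × f(c) ≥ 0, new interval: [1.675000, 3.060000]
Iteration 2:
  c_2 = (1.675000 + 3.060000)/2 = 2.367500
  f(c_2) = f(2.367500) = -2.572642
  f(a) × f(c) ≥ 0, new interval: [2.367500, 3.060000]

After 2 iteration(s), the approximation is c_2 = 2.367500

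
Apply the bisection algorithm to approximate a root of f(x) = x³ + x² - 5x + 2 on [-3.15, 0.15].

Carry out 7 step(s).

f(x) = x³ + x² - 5x + 2
Initial interval: [-3.15, 0.15]

Iteration 1:
  c_1 = (-3.150000 + 0.150000)/2 = -1.500000
  f(c_1) = f(-1.500000) = 8.375000
  f(a) × f(c) < 0, new interval: [-3.150000, -1.500000]
Iteration 2:
  c_2 = (-3.150000 + (-1.500000))/2 = -2.325000
  f(c_2) = f(-2.325000) = 6.462547
  f(a) × f(c) < 0, new interval: [-3.150000, -2.325000]
Iteration 3:
  c_3 = (-3.150000 + (-2.325000))/2 = -2.737500
  f(c_3) = f(-2.737500) = 2.666838
  f(a) × f(c) < 0, new interval: [-3.150000, -2.737500]
Iteration 4:
  c_4 = (-3.150000 + (-2.737500))/2 = -2.943750
  f(c_4) = f(-2.943750) = -0.125135
  f(a) × f(c) ≥ 0, new interval: [-2.943750, -2.737500]
Iteration 5:
  c_5 = (-2.943750 + (-2.737500))/2 = -2.840625
  f(c_5) = f(-2.840625) = 1.350845
  f(a) × f(c) < 0, new interval: [-2.943750, -2.840625]
Iteration 6:
  c_6 = (-2.943750 + (-2.840625))/2 = -2.892187
  f(c_6) = f(-2.892187) = 0.633265
  f(a) × f(c) < 0, new interval: [-2.943750, -2.892187]
Iteration 7:
  c_7 = (-2.943750 + (-2.892187))/2 = -2.917969
  f(c_7) = f(-2.917969) = 0.259219
  f(a) × f(c) < 0, new interval: [-2.943750, -2.917969]

After 7 iteration(s), the approximation is c_7 = -2.917969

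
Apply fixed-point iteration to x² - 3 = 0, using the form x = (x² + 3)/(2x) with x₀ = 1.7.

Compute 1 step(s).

Equation: x² - 3 = 0
Fixed-point form: x = (x² + 3)/(2x)
x₀ = 1.7

x_1 = g(1.700000) = 1.732353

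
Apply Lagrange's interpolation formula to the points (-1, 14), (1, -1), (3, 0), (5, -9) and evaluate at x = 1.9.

Lagrange interpolation formula:
P(x) = Σ yᵢ × Lᵢ(x)
where Lᵢ(x) = Π_{j≠i} (x - xⱼ)/(xᵢ - xⱼ)

L_0(1.9) = (1.9 - 1)/(-1 - 1) × (1.9 - 3)/(-1 - 3) × (1.9 - 5)/(-1 - 5) = -0.063938
L_1(1.9) = (1.9 - (-1))/(1 - (-1)) × (1.9 - 3)/(1 - 3) × (1.9 - 5)/(1 - 5) = 0.618062
L_2(1.9) = (1.9 - (-1))/(3 - (-1)) × (1.9 - 1)/(3 - 1) × (1.9 - 5)/(3 - 5) = 0.505687
L_3(1.9) = (1.9 - (-1))/(5 - (-1)) × (1.9 - 1)/(5 - 1) × (1.9 - 3)/(5 - 3) = -0.059812

P(1.9) = 14×L_0(1.9) + (-1)×L_1(1.9) + 0×L_2(1.9) + (-9)×L_3(1.9)
P(1.9) = -0.974875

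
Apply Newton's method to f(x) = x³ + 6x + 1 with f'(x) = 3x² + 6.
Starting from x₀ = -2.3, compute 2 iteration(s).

f(x) = x³ + 6x + 1
f'(x) = 3x² + 6
x₀ = -2.3

Newton-Raphson formula: x_{n+1} = x_n - f(x_n)/f'(x_n)

Iteration 1:
  f(-2.300000) = -24.967000
  f'(-2.300000) = 21.870000
  x_1 = -2.300000 - (-24.967000)/21.870000 = -1.158390
Iteration 2:
  f(-1.158390) = -7.504751
  f'(-1.158390) = 10.025606
  x_2 = -1.158390 - (-7.504751)/10.025606 = -0.409832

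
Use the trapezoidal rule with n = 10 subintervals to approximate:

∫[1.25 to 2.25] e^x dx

f(x) = e^x
a = 1.25, b = 2.25, n = 10
h = (b - a)/n = 0.100000

Trapezoidal rule: (h/2)[f(x₀) + 2f(x₁) + 2f(x₂) + ... + f(xₙ)]

x_0 = 1.2500, f(x_0) = 3.490343, coefficient = 1
x_1 = 1.3500, f(x_1) = 3.857426, coefficient = 2
x_2 = 1.4500, f(x_2) = 4.263115, coefficient = 2
x_3 = 1.5500, f(x_3) = 4.711470, coefficient = 2
x_4 = 1.6500, f(x_4) = 5.206980, coefficient = 2
x_5 = 1.7500, f(x_5) = 5.754603, coefficient = 2
x_6 = 1.8500, f(x_6) = 6.359820, coefficient = 2
x_7 = 1.9500, f(x_7) = 7.028688, coefficient = 2
x_8 = 2.0500, f(x_8) = 7.767901, coefficient = 2
x_9 = 2.1500, f(x_9) = 8.584858, coefficient = 2
x_10 = 2.2500, f(x_10) = 9.487736, coefficient = 1

I ≈ (0.100000/2) × 120.047797 = 6.002390
Exact value: 5.997393
Error: 0.004997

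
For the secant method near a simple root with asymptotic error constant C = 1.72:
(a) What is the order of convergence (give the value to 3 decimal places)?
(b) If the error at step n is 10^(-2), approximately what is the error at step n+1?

(a) Secant method has superlinear convergence with order φ = (1+√5)/2 ≈ 1.618.
    This means |e_{n+1}| ≈ C|e_n|^1.618.

(b) With |e_n| = 10^(-2) and C = 1.72:
    |e_{n+1}| ≈ 1.72 × (10^(-2))^1.618 = 1.72 × 10^(-3.24)

(a) ≈ 1.618 (golden ratio); (b) |e_{n+1}| ≈ 9.988e-04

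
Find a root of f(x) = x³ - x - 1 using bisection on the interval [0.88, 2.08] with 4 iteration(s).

f(x) = x³ - x - 1
Initial interval: [0.88, 2.08]

Iteration 1:
  c_1 = (0.880000 + 2.080000)/2 = 1.480000
  f(c_1) = f(1.480000) = 0.761792
  f(a) × f(c) < 0, new interval: [0.880000, 1.480000]
Iteration 2:
  c_2 = (0.880000 + 1.480000)/2 = 1.180000
  f(c_2) = f(1.180000) = -0.536968
  f(a) × f(c) ≥ 0, new interval: [1.180000, 1.480000]
Iteration 3:
  c_3 = (1.180000 + 1.480000)/2 = 1.330000
  f(c_3) = f(1.330000) = 0.022637
  f(a) × f(c) < 0, new interval: [1.180000, 1.330000]
Iteration 4:
  c_4 = (1.180000 + 1.330000)/2 = 1.255000
  f(c_4) = f(1.255000) = -0.278344
  f(a) × f(c) ≥ 0, new interval: [1.255000, 1.330000]

After 4 iteration(s), the approximation is c_4 = 1.255000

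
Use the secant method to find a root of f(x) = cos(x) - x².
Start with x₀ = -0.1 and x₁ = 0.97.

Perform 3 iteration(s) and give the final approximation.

f(x) = cos(x) - x²
x₀ = -0.1, x₁ = 0.97

Secant formula: x_{n+1} = x_n - f(x_n)(x_n - x_{n-1})/(f(x_n) - f(x_{n-1}))

Iteration 1:
  f(-0.100000) = 0.985004
  f(0.970000) = -0.375600
  x_2 = 0.970000 - (-0.375600)×(0.970000 - (-0.100000))/(-0.375600 - 0.985004)
       = 0.674622
Iteration 2:
  f(0.970000) = -0.375600
  f(0.674622) = 0.325828
  x_3 = 0.674622 - 0.325828×(0.674622 - 0.970000)/(0.325828 - (-0.375600))
       = 0.811831
Iteration 3:
  f(0.674622) = 0.325828
  f(0.811831) = 0.029101
  x_4 = 0.811831 - 0.029101×(0.811831 - 0.674622)/(0.029101 - 0.325828)
       = 0.825288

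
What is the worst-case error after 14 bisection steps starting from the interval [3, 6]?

Bisection error bound: |error| ≤ (b-a)/2^n
|error| ≤ (6 - 3)/2^14 = 3/2^14
|error| ≤ 0.0001831055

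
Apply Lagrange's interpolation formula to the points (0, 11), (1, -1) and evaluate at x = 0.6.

Lagrange interpolation formula:
P(x) = Σ yᵢ × Lᵢ(x)
where Lᵢ(x) = Π_{j≠i} (x - xⱼ)/(xᵢ - xⱼ)

L_0(0.6) = (0.6 - 1)/(0 - 1) = 0.400000
L_1(0.6) = (0.6 - 0)/(1 - 0) = 0.600000

P(0.6) = 11×L_0(0.6) + (-1)×L_1(0.6)
P(0.6) = 3.800000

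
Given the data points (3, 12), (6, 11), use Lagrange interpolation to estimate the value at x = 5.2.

Lagrange interpolation formula:
P(x) = Σ yᵢ × Lᵢ(x)
where Lᵢ(x) = Π_{j≠i} (x - xⱼ)/(xᵢ - xⱼ)

L_0(5.2) = (5.2 - 6)/(3 - 6) = 0.266667
L_1(5.2) = (5.2 - 3)/(6 - 3) = 0.733333

P(5.2) = 12×L_0(5.2) + 11×L_1(5.2)
P(5.2) = 11.266667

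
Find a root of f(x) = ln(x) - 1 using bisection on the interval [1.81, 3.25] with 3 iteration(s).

f(x) = ln(x) - 1
Initial interval: [1.81, 3.25]

Iteration 1:
  c_1 = (1.810000 + 3.250000)/2 = 2.530000
  f(c_1) = f(2.530000) = -0.071781
  f(a) × f(c) ≥ 0, new interval: [2.530000, 3.250000]
Iteration 2:
  c_2 = (2.530000 + 3.250000)/2 = 2.890000
  f(c_2) = f(2.890000) = 0.061257
  f(a) × f(c) < 0, new interval: [2.530000, 2.890000]
Iteration 3:
  c_3 = (2.530000 + 2.890000)/2 = 2.710000
  f(c_3) = f(2.710000) = -0.003051
  f(a) × f(c) ≥ 0, new interval: [2.710000, 2.890000]

After 3 iteration(s), the approximation is c_3 = 2.710000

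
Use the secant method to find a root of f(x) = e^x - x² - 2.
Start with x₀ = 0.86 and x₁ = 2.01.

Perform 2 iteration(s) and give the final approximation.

f(x) = e^x - x² - 2
x₀ = 0.86, x₁ = 2.01

Secant formula: x_{n+1} = x_n - f(x_n)(x_n - x_{n-1})/(f(x_n) - f(x_{n-1}))

Iteration 1:
  f(0.860000) = -0.376439
  f(2.010000) = 1.423217
  x_2 = 2.010000 - 1.423217×(2.010000 - 0.860000)/(1.423217 - (-0.376439))
       = 1.100549
Iteration 2:
  f(2.010000) = 1.423217
  f(1.100549) = -0.205393
  x_3 = 1.100549 - (-0.205393)×(1.100549 - 2.010000)/(-0.205393 - 1.423217)
       = 1.215244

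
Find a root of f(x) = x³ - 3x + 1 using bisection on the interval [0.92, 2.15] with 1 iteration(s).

f(x) = x³ - 3x + 1
Initial interval: [0.92, 2.15]

Iteration 1:
  c_1 = (0.920000 + 2.150000)/2 = 1.535000
  f(c_1) = f(1.535000) = 0.011805
  f(a) × f(c) < 0, new interval: [0.920000, 1.535000]

After 1 iteration(s), the approximation is c_1 = 1.535000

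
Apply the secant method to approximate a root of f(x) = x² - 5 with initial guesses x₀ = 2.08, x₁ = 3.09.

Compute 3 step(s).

f(x) = x² - 5
x₀ = 2.08, x₁ = 3.09

Secant formula: x_{n+1} = x_n - f(x_n)(x_n - x_{n-1})/(f(x_n) - f(x_{n-1}))

Iteration 1:
  f(2.080000) = -0.673600
  f(3.090000) = 4.548100
  x_2 = 3.090000 - 4.548100×(3.090000 - 2.080000)/(4.548100 - (-0.673600))
       = 2.210290
Iteration 2:
  f(3.090000) = 4.548100
  f(2.210290) = -0.114618
  x_3 = 2.210290 - (-0.114618)×(2.210290 - 3.090000)/(-0.114618 - 4.548100)
       = 2.231915
Iteration 3:
  f(2.210290) = -0.114618
  f(2.231915) = -0.018556
  x_4 = 2.231915 - (-0.018556)×(2.231915 - 2.210290)/(-0.018556 - (-0.114618))
       = 2.236092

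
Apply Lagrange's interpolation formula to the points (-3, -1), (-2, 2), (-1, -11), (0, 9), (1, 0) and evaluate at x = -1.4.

Lagrange interpolation formula:
P(x) = Σ yᵢ × Lᵢ(x)
where Lᵢ(x) = Π_{j≠i} (x - xⱼ)/(xᵢ - xⱼ)

L_0(-1.4) = (-1.4 - (-2))/(-3 - (-2)) × (-1.4 - (-1))/(-3 - (-1)) × (-1.4 - 0)/(-3 - 0) × (-1.4 - 1)/(-3 - 1) = -0.033600
L_1(-1.4) = (-1.4 - (-3))/(-2 - (-3)) × (-1.4 - (-1))/(-2 - (-1)) × (-1.4 - 0)/(-2 - 0) × (-1.4 - 1)/(-2 - 1) = 0.358400
L_2(-1.4) = (-1.4 - (-3))/(-1 - (-3)) × (-1.4 - (-2))/(-1 - (-2)) × (-1.4 - 0)/(-1 - 0) × (-1.4 - 1)/(-1 - 1) = 0.806400
L_3(-1.4) = (-1.4 - (-3))/(0 - (-3)) × (-1.4 - (-2))/(0 - (-2)) × (-1.4 - (-1))/(0 - (-1)) × (-1.4 - 1)/(0 - 1) = -0.153600
L_4(-1.4) = (-1.4 - (-3))/(1 - (-3)) × (-1.4 - (-2))/(1 - (-2)) × (-1.4 - (-1))/(1 - (-1)) × (-1.4 - 0)/(1 - 0) = 0.022400

P(-1.4) = (-1)×L_0(-1.4) + 2×L_1(-1.4) + (-11)×L_2(-1.4) + 9×L_3(-1.4) + 0×L_4(-1.4)
P(-1.4) = -9.502400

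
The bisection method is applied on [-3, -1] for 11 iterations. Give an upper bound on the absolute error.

Bisection error bound: |error| ≤ (b-a)/2^n
|error| ≤ (-1 - (-3))/2^11 = 2/2^11
|error| ≤ 0.0009765625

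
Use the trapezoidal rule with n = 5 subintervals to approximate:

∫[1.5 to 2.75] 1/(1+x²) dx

f(x) = 1/(1+x²)
a = 1.5, b = 2.75, n = 5
h = (b - a)/n = 0.250000

Trapezoidal rule: (h/2)[f(x₀) + 2f(x₁) + 2f(x₂) + ... + f(xₙ)]

x_0 = 1.5000, f(x_0) = 0.307692, coefficient = 1
x_1 = 1.7500, f(x_1) = 0.246154, coefficient = 2
x_2 = 2.0000, f(x_2) = 0.200000, coefficient = 2
x_3 = 2.2500, f(x_3) = 0.164948, coefficient = 2
x_4 = 2.5000, f(x_4) = 0.137931, coefficient = 2
x_5 = 2.7500, f(x_5) = 0.116788, coefficient = 1

I ≈ (0.250000/2) × 1.922547 = 0.240318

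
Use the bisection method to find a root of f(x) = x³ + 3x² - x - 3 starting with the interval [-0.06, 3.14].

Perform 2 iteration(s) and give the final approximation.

f(x) = x³ + 3x² - x - 3
Initial interval: [-0.06, 3.14]

Iteration 1:
  c_1 = (-0.060000 + 3.140000)/2 = 1.540000
  f(c_1) = f(1.540000) = 6.227064
  f(a) × f(c) < 0, new interval: [-0.060000, 1.540000]
Iteration 2:
  c_2 = (-0.060000 + 1.540000)/2 = 0.740000
  f(c_2) = f(0.740000) = -1.691976
  f(a) × f(c) ≥ 0, new interval: [0.740000, 1.540000]

After 2 iteration(s), the approximation is c_2 = 0.740000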